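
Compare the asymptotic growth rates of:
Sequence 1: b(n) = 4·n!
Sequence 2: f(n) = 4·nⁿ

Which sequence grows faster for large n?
Comparing growth rates:
Growth-rate hierarchy: log n ≺ any polynomial ≺ any exponential cⁿ (c>1) ≺ n! ≺ nⁿ.
super-exponential nⁿ dominates factorial asymptotically.

f(n) grows faster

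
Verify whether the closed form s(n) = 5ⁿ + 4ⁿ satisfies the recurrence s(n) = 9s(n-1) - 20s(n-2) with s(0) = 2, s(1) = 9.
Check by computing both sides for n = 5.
From the recurrence with s(0) = 2, s(1) = 9:
  s(0) = 2, s(1) = 9, s(2) = 41, s(3) = 189, s(4) = 881, s(5) = 4149
  so the recurrence gives s(5) = 4149.
From the proposed closed form s(n) = 5ⁿ + 4ⁿ:
  s(5) = 4149.
Both sides give 4149 at n = 5, and the initial condition(s) match, so the closed form is consistent.

Yes, the closed form is correct.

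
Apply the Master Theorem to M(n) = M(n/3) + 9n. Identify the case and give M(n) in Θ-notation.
Master Theorem template: M(n) = a·M(n/b) + f(n).
Here: a=1, b=3, f(n)=9n
Compute log_b(a) = log_3(1) = 0.
f(n) = 9n = Ω(n^(0+ε)) with ε = 1, and the regularity condition holds (a·f(n/b) = (a/b^1)·f(n) with a/b^1 = 3^-1 < 1). Case 3: M(n) = Θ(f(n)) = Θ(n).

Case 3: M(n) = Θ(n)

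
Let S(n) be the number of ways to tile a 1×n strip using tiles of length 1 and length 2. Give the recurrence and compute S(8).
Condition on the last tile: it has length 1 (leaving a 1×(n-1) strip) or length 2 (leaving a 1×(n-2) strip), so S(n) = S(n-1) + S(n-2) (order-2 linear recurrence).
For 0 ≤ i < 2 only unit tiles fit, so S(i) = 1.
Iterating the recurrence: S(2) = 2, S(3) = 3, S(4) = 5, S(5) = 8, S(6) = 13, S(7) = 21, S(8) = 34.

S(n) = S(n-1) + S(n-2), with S(i) = 1 for 0 ≤ i < 2; S(8) = 34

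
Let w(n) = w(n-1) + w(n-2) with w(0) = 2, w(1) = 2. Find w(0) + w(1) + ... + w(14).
Computing the sequence terms: 2, 2, 4, 6, 10, 16, 26, 42, 68, 110, 178, 288, 466, 754, 1220
Adding these values together:

3192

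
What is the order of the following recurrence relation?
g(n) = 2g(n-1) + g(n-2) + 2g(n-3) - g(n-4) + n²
The order is the largest lag k for which g(n-k) appears. Here the deepest term is g(n-4) (the n² term is non-homogeneous and does not affect the order), so the order is 4.

Order 4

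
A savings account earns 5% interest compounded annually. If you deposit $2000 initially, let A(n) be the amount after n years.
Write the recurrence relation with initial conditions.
Each year the balance grows by 5%, i.e. is multiplied by 1 + 5/100 = 1.05, so A(n) = 1.05 × A(n-1). The initial deposit gives A(0) = 2000.
Unrolling gives the closed form A(n) = 2000 × (1.05)ⁿ.

A(n) = 1.05 × A(n-1), A(0) = 2000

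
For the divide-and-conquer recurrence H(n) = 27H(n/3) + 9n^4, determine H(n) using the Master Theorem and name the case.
Master Theorem template: H(n) = a·H(n/b) + f(n).
Here: a=27, b=3, f(n)=9n^4
Compute log_b(a) = log_3(27) = 3.
f(n) = 9n^4 = Ω(n^(3+ε)) with ε = 1, and the regularity condition holds (a·f(n/b) = (a/b^4)·f(n) with a/b^4 = 3^-1 < 1). Case 3: H(n) = Θ(f(n)) = Θ(n^4).

Case 3: H(n) = Θ(n^4)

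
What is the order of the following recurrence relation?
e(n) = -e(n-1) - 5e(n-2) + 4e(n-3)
The order is the largest lag k for which e(n-k) appears. Here the deepest term is e(n-3), so the order is 3.

Order 3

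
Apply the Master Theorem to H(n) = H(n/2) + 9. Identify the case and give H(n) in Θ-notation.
Master Theorem template: H(n) = a·H(n/b) + f(n).
Here: a=1, b=2, f(n)=9
Compute log_b(a) = log_2(1) = 0.
f(n) = 9 = Θ(1). Case 2: H(n) = Θ(log n).

Case 2: H(n) = Θ(log n)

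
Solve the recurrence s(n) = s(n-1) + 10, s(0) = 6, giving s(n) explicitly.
Recurrence: s(n) = s(n-1) + 10, initial: s(0) = 6.
Each step adds 10, so s(n) = s(0) + 10n = 10n + 6.

s(n) = 10n + 6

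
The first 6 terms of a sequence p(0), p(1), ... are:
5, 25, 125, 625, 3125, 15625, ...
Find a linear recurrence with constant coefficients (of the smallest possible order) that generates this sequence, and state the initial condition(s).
Look for the lowest-order linear relation among consecutive terms.
Observation: each term is 5× the previous.
Check at n=2: 5·25 = 125. ✓

p(n) = 5 × p(n-1), p(0) = 5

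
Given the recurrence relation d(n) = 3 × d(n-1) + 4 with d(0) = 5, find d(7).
Computing step by step:
d(0) = 5
d(1) = 3 × 5 + 4 = 19
d(2) = 3 × 19 + 4 = 61
d(3) = 3 × 61 + 4 = 187
d(4) = 3 × 187 + 4 = 565
d(5) = 3 × 565 + 4 = 1699
d(6) = 3 × 1699 + 4 = 5101
d(7) = 3 × 5101 + 4 = 15307

15307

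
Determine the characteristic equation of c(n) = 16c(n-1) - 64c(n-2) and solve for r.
Substitute c(n) = rⁿ and divide through by rⁿ⁻²: r² - 16r + 64 = 0
Factor: (r - 8)² = 0, so r = 8 (double root).
General solution: c(n) = (A + Bn)·8ⁿ

Characteristic: r² - 16r + 64 = 0, Roots: r = 8 (double root)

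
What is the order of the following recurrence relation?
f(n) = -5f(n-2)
The order is the largest lag k for which f(n-k) appears. Here the deepest term is f(n-2), so the order is 2.

Order 2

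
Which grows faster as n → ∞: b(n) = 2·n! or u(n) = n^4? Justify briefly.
Comparing growth rates:
Growth-rate hierarchy: log n ≺ any polynomial ≺ any exponential cⁿ (c>1) ≺ n! ≺ nⁿ.
factorial dominates polynomial degree 4 asymptotically.

b(n) grows faster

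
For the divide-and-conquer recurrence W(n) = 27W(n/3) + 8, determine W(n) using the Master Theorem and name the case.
Master Theorem template: W(n) = a·W(n/b) + f(n).
Here: a=27, b=3, f(n)=8
Compute log_b(a) = log_3(27) = 3.
f(n) = 8 = O(n^(3-ε)) with ε = 3. Case 1: W(n) = Θ(n^log_b(a)) = Θ(n^3).

Case 1: W(n) = Θ(n^3)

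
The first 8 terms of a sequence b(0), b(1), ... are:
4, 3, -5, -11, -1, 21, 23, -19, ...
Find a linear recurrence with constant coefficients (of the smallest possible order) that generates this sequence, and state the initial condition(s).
Look for the lowest-order linear relation among consecutive terms.
Observation: b(n) - 1·b(n-1) - (-2)·b(n-2) = 0 holds for the shown terms, and no order-1 relation b(n) = α·b(n-1) + β fits.
Check at n=3: 1·-5 + (-2)·3 = -11. ✓

b(n) = b(n-1) - 2b(n-2), b(0) = 4, b(1) = 3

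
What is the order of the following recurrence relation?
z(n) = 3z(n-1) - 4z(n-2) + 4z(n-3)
The order is the largest lag k for which z(n-k) appears. Here the deepest term is z(n-3), so the order is 3.

Order 3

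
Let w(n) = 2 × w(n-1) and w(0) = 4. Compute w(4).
Computing step by step:
w(0) = 4
w(1) = 2 × 4 = 8
w(2) = 2 × 8 = 16
w(3) = 2 × 16 = 32
w(4) = 2 × 32 = 64

64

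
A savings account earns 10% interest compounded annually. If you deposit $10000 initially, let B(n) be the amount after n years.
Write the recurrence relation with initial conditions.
Each year the balance grows by 10%, i.e. is multiplied by 1 + 10/100 = 1.1, so B(n) = 1.1 × B(n-1). The initial deposit gives B(0) = 10000.
Unrolling gives the closed form B(n) = 10000 × (1.1)ⁿ.

B(n) = 1.1 × B(n-1), B(0) = 10000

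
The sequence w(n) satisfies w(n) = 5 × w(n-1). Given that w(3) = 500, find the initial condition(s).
In general w(n) = 5ⁿ · w(0). At n = 3: w(0) = w(3) / 5^3 = 500 / 125 = 4.

w(0) = 4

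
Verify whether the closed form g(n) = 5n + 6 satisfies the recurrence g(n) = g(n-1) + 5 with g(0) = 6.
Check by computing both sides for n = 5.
From the recurrence with g(0) = 6:
  g(0) = 6, g(1) = 11, g(2) = 16, g(3) = 21, g(4) = 26, g(5) = 31
  so the recurrence gives g(5) = 31.
From the proposed closed form g(n) = 5n + 6:
  g(5) = 31.
Both sides give 31 at n = 5, and the initial condition(s) match, so the closed form is consistent.

Yes, the closed form is correct.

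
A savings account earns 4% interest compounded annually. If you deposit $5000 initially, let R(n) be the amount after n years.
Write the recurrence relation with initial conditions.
Each year the balance grows by 4%, i.e. is multiplied by 1 + 4/100 = 1.04, so R(n) = 1.04 × R(n-1). The initial deposit gives R(0) = 5000.
Unrolling gives the closed form R(n) = 5000 × (1.04)ⁿ.

R(n) = 1.04 × R(n-1), R(0) = 5000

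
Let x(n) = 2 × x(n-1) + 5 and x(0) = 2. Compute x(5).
Computing step by step:
x(0) = 2
x(1) = 2 × 2 + 5 = 9
x(2) = 2 × 9 + 5 = 23
x(3) = 2 × 23 + 5 = 51
x(4) = 2 × 51 + 5 = 107
x(5) = 2 × 107 + 5 = 219

219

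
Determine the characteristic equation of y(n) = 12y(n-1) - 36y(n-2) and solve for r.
Substitute y(n) = rⁿ and divide through by rⁿ⁻²: r² - 12r + 36 = 0
Factor: (r - 6)² = 0, so r = 6 (double root).
General solution: y(n) = (A + Bn)·6ⁿ

Characteristic: r² - 12r + 36 = 0, Roots: r = 6 (double root)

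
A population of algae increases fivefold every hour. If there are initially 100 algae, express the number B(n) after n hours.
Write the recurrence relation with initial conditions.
Each hour multiplies the count by 5, so the count after n hours depends only on the count after n-1 hours: B(n) = 5 × B(n-1). The starting count gives B(0) = 100.
Unrolling n times gives the closed form B(n) = 100 × 5ⁿ.

B(n) = 5 × B(n-1), B(0) = 100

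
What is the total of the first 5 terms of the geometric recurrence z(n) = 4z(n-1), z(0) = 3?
Computing the sequence terms: 3, 12, 48, 192, 768
Adding these values together:

1023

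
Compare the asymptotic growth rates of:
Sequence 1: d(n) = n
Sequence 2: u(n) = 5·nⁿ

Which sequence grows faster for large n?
Comparing growth rates:
Growth-rate hierarchy: log n ≺ any polynomial ≺ any exponential cⁿ (c>1) ≺ n! ≺ nⁿ.
super-exponential nⁿ dominates polynomial degree 1 asymptotically.

u(n) grows faster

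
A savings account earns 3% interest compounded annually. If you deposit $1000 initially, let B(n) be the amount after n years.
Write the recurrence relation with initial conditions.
Each year the balance grows by 3%, i.e. is multiplied by 1 + 3/100 = 1.03, so B(n) = 1.03 × B(n-1). The initial deposit gives B(0) = 1000.
Unrolling gives the closed form B(n) = 1000 × (1.03)ⁿ.

B(n) = 1.03 × B(n-1), B(0) = 1000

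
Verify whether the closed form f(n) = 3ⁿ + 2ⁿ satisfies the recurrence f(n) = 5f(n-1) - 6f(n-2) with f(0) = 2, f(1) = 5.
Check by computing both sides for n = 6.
From the recurrence with f(0) = 2, f(1) = 5:
  f(0) = 2, f(1) = 5, f(2) = 13, f(3) = 35, f(4) = 97, f(5) = 275, f(6) = 793
  so the recurrence gives f(6) = 793.
From the proposed closed form f(n) = 3ⁿ + 2ⁿ:
  f(6) = 793.
Both sides give 793 at n = 6, and the initial condition(s) match, so the closed form is consistent.

Yes, the closed form is correct.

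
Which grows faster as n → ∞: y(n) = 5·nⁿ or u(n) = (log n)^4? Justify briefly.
Comparing growth rates:
Growth-rate hierarchy: log n ≺ any polynomial ≺ any exponential cⁿ (c>1) ≺ n! ≺ nⁿ.
super-exponential nⁿ dominates polylogarithmic (log n)^4 asymptotically.

y(n) grows faster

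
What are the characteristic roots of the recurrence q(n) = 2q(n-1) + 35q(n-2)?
Substitute q(n) = rⁿ and divide through by rⁿ⁻²: r² - 2r - 35 = 0
Factor: (r - 7)(r + 5) = 0, so r = 7, -5.
General solution: q(n) = A·7ⁿ + B·(-5)ⁿ

Characteristic: r² - 2r - 35 = 0, Roots: r = 7, -5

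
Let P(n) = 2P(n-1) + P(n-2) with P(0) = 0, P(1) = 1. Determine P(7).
Computing the sequence terms:
0, 1, 2, 5, 12, 29, 70, 169

169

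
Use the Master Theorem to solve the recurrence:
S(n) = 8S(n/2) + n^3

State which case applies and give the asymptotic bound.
Master Theorem template: S(n) = a·S(n/b) + f(n).
Here: a=8, b=2, f(n)=n^3
Compute log_b(a) = log_2(8) = 3.
f(n) = n^3 = Θ(n^3). Case 2: S(n) = Θ(n^3 log n).

Case 2: S(n) = Θ(n^3 log n)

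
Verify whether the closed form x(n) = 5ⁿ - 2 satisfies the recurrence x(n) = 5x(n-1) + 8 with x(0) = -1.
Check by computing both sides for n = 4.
From the recurrence with x(0) = -1:
  x(0) = -1, x(1) = 3, x(2) = 23, x(3) = 123, x(4) = 623
  so the recurrence gives x(4) = 623.
From the proposed closed form x(n) = 5ⁿ - 2:
  x(4) = 623.
Both sides give 623 at n = 4, and the initial condition(s) match, so the closed form is consistent.

Yes, the closed form is correct.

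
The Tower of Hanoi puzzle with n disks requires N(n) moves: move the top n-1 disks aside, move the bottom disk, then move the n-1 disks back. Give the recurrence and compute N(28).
Moving n disks = move the top n-1 disks aside (N(n-1) moves) + move the largest disk (1 move) + move the n-1 disks back on top (N(n-1) moves), so N(n) = 2N(n-1) + 1, with N(1) = 1 (a single disk takes one move).
First terms: 1, 3, 7, 15, 31, 63, … — each is one less than a power of 2. Indeed N(n) + 1 = 2(N(n-1) + 1) with N(1) + 1 = 2, so N(n) + 1 = 2ⁿ and N(n) = 2ⁿ - 1.
Hence N(28) = 2^28 - 1 = 268435456 - 1 = 268435455.

N(n) = 2N(n-1) + 1, N(1) = 1; N(28) = 268435455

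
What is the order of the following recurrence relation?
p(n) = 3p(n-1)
The order is the largest lag k for which p(n-k) appears. Here the deepest term is p(n-1), so the order is 1.

Order 1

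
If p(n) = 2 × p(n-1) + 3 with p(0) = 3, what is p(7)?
Computing step by step:
p(0) = 3
p(1) = 2 × 3 + 3 = 9
p(2) = 2 × 9 + 3 = 21
p(3) = 2 × 21 + 3 = 45
p(4) = 2 × 45 + 3 = 93
p(5) = 2 × 93 + 3 = 189
p(6) = 2 × 189 + 3 = 381
p(7) = 2 × 381 + 3 = 765

765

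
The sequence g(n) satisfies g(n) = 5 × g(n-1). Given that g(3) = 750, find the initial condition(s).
In general g(n) = 5ⁿ · g(0). At n = 3: g(0) = g(3) / 5^3 = 750 / 125 = 6.

g(0) = 6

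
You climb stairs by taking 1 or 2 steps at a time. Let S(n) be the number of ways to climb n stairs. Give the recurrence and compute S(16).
Condition on the size of the last step (1 to 2): before it there were n-1, …, n-2 stairs climbed, and these cases are disjoint, so S(n) = S(n-1) + S(n-2) (Fibonacci-type sequence).
Initial conditions by direct count (compositions of i into parts ≤ 2): S(1) = 1; S(2) = 2.
Iterating the recurrence: S(3) = 3, S(4) = 5, S(5) = 8, S(6) = 13, S(7) = 21, S(8) = 34, S(9) = 55, S(10) = 89, S(11) = 144, S(12) = 233, S(13) = 377, S(14) = 610, S(15) = 987, S(16) = 1597.

S(n) = S(n-1) + S(n-2), S(1) = 1, S(2) = 2; S(16) = 1597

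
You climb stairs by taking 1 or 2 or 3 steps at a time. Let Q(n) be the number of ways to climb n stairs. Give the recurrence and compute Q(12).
Condition on the size of the last step (1 to 3): before it there were n-1, …, n-3 stairs climbed, and these cases are disjoint, so Q(n) = Q(n-1) + Q(n-2) + Q(n-3) (order-3 linear recurrence).
Initial conditions by direct count (compositions of i into parts ≤ 3): Q(1) = 1; Q(2) = 2; Q(3) = 4.
Iterating the recurrence: Q(4) = 7, Q(5) = 13, Q(6) = 24, Q(7) = 44, Q(8) = 81, Q(9) = 149, Q(10) = 274, Q(11) = 504, Q(12) = 927.

Q(n) = Q(n-1) + Q(n-2) + Q(n-3), Q(1) = 1, Q(2) = 2, Q(3) = 4; Q(12) = 927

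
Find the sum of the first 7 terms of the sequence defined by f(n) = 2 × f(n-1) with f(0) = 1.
Computing the sequence terms: 1, 2, 4, 8, 16, 32, 64
Adding these values together:

127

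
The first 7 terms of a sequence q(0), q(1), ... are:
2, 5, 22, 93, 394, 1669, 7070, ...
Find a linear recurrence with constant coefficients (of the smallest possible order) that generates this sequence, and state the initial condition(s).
Look for the lowest-order linear relation among consecutive terms.
Observation: q(n) - 4·q(n-1) - (1)·q(n-2) = 0 holds for the shown terms, and no order-1 relation q(n) = α·q(n-1) + β fits.
Check at n=3: 4·22 + (1)·5 = 93. ✓

q(n) = 4q(n-1) + q(n-2), q(0) = 2, q(1) = 5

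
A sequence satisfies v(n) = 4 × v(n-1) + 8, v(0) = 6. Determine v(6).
Computing step by step:
v(0) = 6
v(1) = 4 × 6 + 8 = 32
v(2) = 4 × 32 + 8 = 136
v(3) = 4 × 136 + 8 = 552
v(4) = 4 × 552 + 8 = 2216
v(5) = 4 × 2216 + 8 = 8872
v(6) = 4 × 8872 + 8 = 35496

35496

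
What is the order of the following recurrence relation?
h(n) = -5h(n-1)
The order is the largest lag k for which h(n-k) appears. Here the deepest term is h(n-1), so the order is 1.

Order 1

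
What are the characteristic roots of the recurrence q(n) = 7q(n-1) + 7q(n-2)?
Substitute q(n) = rⁿ and divide through by rⁿ⁻²: r² - 7r - 7 = 0
Discriminant: 7² + 4·7 = 77, not a perfect square, so by the quadratic formula r = (7 ± √77)/2.
General solution: q(n) = A·r₁ⁿ + B·r₂ⁿ where r₁,r₂ = (7 ± √77)/2

Characteristic: r² - 7r - 7 = 0, Roots: r = (7 ± √77)/2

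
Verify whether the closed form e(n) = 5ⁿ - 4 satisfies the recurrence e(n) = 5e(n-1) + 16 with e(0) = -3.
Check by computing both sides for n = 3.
From the recurrence with e(0) = -3:
  e(0) = -3, e(1) = 1, e(2) = 21, e(3) = 121
  so the recurrence gives e(3) = 121.
From the proposed closed form e(n) = 5ⁿ - 4:
  e(3) = 121.
Both sides give 121 at n = 3, and the initial condition(s) match, so the closed form is consistent.

Yes, the closed form is correct.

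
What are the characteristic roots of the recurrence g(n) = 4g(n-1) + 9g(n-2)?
Substitute g(n) = rⁿ and divide through by rⁿ⁻²: r² - 4r - 9 = 0
Discriminant: 4² + 4·9 = 52, not a perfect square, so by the quadratic formula r = (4 ± √52)/2.
General solution: g(n) = A·r₁ⁿ + B·r₂ⁿ where r₁,r₂ = (4 ± √52)/2

Characteristic: r² - 4r - 9 = 0, Roots: r = (4 ± √52)/2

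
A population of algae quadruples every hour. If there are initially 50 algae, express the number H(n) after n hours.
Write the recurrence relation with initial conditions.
Each hour multiplies the count by 4, so the count after n hours depends only on the count after n-1 hours: H(n) = 4 × H(n-1). The starting count gives H(0) = 50.
Unrolling n times gives the closed form H(n) = 50 × 4ⁿ.

H(n) = 4 × H(n-1), H(0) = 50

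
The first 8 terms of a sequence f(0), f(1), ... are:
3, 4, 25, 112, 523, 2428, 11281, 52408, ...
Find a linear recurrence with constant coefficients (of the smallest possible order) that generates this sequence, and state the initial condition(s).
Look for the lowest-order linear relation among consecutive terms.
Observation: f(n) - 4·f(n-1) - (3)·f(n-2) = 0 holds for the shown terms, and no order-1 relation f(n) = α·f(n-1) + β fits.
Check at n=3: 4·25 + (3)·4 = 112. ✓

f(n) = 4f(n-1) + 3f(n-2), f(0) = 3, f(1) = 4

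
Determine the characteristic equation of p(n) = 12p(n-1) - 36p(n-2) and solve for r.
Substitute p(n) = rⁿ and divide through by rⁿ⁻²: r² - 12r + 36 = 0
Factor: (r - 6)² = 0, so r = 6 (double root).
General solution: p(n) = (A + Bn)·6ⁿ

Characteristic: r² - 12r + 36 = 0, Roots: r = 6 (double root)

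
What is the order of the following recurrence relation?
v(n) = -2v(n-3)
The order is the largest lag k for which v(n-k) appears. Here the deepest term is v(n-3), so the order is 3.

Order 3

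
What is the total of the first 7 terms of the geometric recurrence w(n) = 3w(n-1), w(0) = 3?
Computing the sequence terms: 3, 9, 27, 81, 243, 729, 2187
Adding these values together:

3279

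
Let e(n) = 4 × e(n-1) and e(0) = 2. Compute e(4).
Computing step by step:
e(0) = 2
e(1) = 4 × 2 = 8
e(2) = 4 × 8 = 32
e(3) = 4 × 32 = 128
e(4) = 4 × 128 = 512

512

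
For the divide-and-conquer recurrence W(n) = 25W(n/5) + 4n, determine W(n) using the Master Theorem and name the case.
Master Theorem template: W(n) = a·W(n/b) + f(n).
Here: a=25, b=5, f(n)=4n
Compute log_b(a) = log_5(25) = 2.
f(n) = 4n = O(n^(2-ε)) with ε = 1. Case 1: W(n) = Θ(n^log_b(a)) = Θ(n^2).

Case 1: W(n) = Θ(n^2)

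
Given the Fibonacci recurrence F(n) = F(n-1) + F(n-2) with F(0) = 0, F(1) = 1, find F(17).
Computing the sequence terms:
0, 1, 1, 2, 3, 5, 8, 13, 21, 34, 55, 89, 144, 233, 377, 610, 987, 1597

1597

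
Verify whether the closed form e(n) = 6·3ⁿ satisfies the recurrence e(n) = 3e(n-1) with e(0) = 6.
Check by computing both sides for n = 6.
From the recurrence with e(0) = 6:
  e(0) = 6, e(1) = 18, e(2) = 54, e(3) = 162, e(4) = 486, e(5) = 1458, e(6) = 4374
  so the recurrence gives e(6) = 4374.
From the proposed closed form e(n) = 6·3ⁿ:
  e(6) = 4374.
Both sides give 4374 at n = 6, and the initial condition(s) match, so the closed form is consistent.

Yes, the closed form is correct.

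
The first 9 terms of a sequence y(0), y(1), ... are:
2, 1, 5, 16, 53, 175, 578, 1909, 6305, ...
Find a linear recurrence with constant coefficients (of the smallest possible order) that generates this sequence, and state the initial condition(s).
Look for the lowest-order linear relation among consecutive terms.
Observation: y(n) - 3·y(n-1) - (1)·y(n-2) = 0 holds for the shown terms, and no order-1 relation y(n) = α·y(n-1) + β fits.
Check at n=3: 3·5 + (1)·1 = 16. ✓

y(n) = 3y(n-1) + y(n-2), y(0) = 2, y(1) = 1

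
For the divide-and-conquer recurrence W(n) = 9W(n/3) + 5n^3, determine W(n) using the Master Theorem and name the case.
Master Theorem template: W(n) = a·W(n/b) + f(n).
Here: a=9, b=3, f(n)=5n^3
Compute log_b(a) = log_3(9) = 2.
f(n) = 5n^3 = Ω(n^(2+ε)) with ε = 1, and the regularity condition holds (a·f(n/b) = (a/b^3)·f(n) with a/b^3 = 3^-1 < 1). Case 3: W(n) = Θ(f(n)) = Θ(n^3).

Case 3: W(n) = Θ(n^3)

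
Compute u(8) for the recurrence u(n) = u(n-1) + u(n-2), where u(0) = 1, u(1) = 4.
Computing the sequence terms:
1, 4, 5, 9, 14, 23, 37, 60, 97

97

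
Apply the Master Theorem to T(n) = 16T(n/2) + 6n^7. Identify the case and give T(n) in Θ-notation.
Master Theorem template: T(n) = a·T(n/b) + f(n).
Here: a=16, b=2, f(n)=6n^7
Compute log_b(a) = log_2(16) = 4.
f(n) = 6n^7 = Ω(n^(4+ε)) with ε = 3, and the regularity condition holds (a·f(n/b) = (a/b^7)·f(n) with a/b^7 = 2^-3 < 1). Case 3: T(n) = Θ(f(n)) = Θ(n^7).

Case 3: T(n) = Θ(n^7)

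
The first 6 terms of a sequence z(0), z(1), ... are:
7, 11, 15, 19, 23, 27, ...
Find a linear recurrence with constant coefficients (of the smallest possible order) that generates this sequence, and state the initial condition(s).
Look for the lowest-order linear relation among consecutive terms.
Observation: consecutive differences are constant (= 4).
Check at n=2: 1·11 + 4 = 15. ✓

z(n) = z(n-1) + 4, z(0) = 7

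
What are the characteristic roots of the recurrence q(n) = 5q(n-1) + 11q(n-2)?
Substitute q(n) = rⁿ and divide through by rⁿ⁻²: r² - 5r - 11 = 0
Discriminant: 5² + 4·11 = 69, not a perfect square, so by the quadratic formula r = (5 ± √69)/2.
General solution: q(n) = A·r₁ⁿ + B·r₂ⁿ where r₁,r₂ = (5 ± √69)/2

Characteristic: r² - 5r - 11 = 0, Roots: r = (5 ± √69)/2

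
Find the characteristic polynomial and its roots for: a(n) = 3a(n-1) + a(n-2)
Substitute a(n) = rⁿ and divide through by rⁿ⁻²: r² - 3r - 1 = 0
Discriminant: 3² + 4·1 = 13, not a perfect square, so by the quadratic formula r = (3 ± √13)/2.
General solution: a(n) = A·r₁ⁿ + B·r₂ⁿ where r₁,r₂ = (3 ± √13)/2

Characteristic: r² - 3r - 1 = 0, Roots: r = (3 ± √13)/2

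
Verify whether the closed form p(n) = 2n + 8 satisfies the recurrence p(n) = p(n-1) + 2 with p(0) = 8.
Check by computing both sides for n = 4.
From the recurrence with p(0) = 8:
  p(0) = 8, p(1) = 10, p(2) = 12, p(3) = 14, p(4) = 16
  so the recurrence gives p(4) = 16.
From the proposed closed form p(n) = 2n + 8:
  p(4) = 16.
Both sides give 16 at n = 4, and the initial condition(s) match, so the closed form is consistent.

Yes, the closed form is correct.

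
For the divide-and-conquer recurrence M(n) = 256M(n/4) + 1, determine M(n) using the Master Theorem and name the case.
Master Theorem template: M(n) = a·M(n/b) + f(n).
Here: a=256, b=4, f(n)=1
Compute log_b(a) = log_4(256) = 4.
f(n) = 1 = O(n^(4-ε)) with ε = 4. Case 1: M(n) = Θ(n^log_b(a)) = Θ(n^4).

Case 1: M(n) = Θ(n^4)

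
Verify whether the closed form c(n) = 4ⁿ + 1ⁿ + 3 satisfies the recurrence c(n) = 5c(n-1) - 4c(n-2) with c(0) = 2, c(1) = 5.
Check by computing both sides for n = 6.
From the recurrence with c(0) = 2, c(1) = 5:
  c(0) = 2, c(1) = 5, c(2) = 17, c(3) = 65, c(4) = 257, c(5) = 1025, c(6) = 4097
  so the recurrence gives c(6) = 4097.
From the proposed closed form c(n) = 4ⁿ + 1ⁿ + 3:
  c(6) = 4100.
The recurrence gives 4097 but the closed form gives 4100, so the closed form does not satisfy the recurrence.

No, the closed form is incorrect.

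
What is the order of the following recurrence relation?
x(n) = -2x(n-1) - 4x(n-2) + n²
The order is the largest lag k for which x(n-k) appears. Here the deepest term is x(n-2) (the n² term is non-homogeneous and does not affect the order), so the order is 2.

Order 2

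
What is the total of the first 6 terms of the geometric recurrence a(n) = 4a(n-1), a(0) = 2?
Computing the sequence terms: 2, 8, 32, 128, 512, 2048
Adding these values together:

2730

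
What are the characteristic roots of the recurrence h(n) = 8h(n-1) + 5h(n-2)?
Substitute h(n) = rⁿ and divide through by rⁿ⁻²: r² - 8r - 5 = 0
Discriminant: 8² + 4·5 = 84, not a perfect square, so by the quadratic formula r = (8 ± √84)/2.
General solution: h(n) = A·r₁ⁿ + B·r₂ⁿ where r₁,r₂ = (8 ± √84)/2

Characteristic: r² - 8r - 5 = 0, Roots: r = (8 ± √84)/2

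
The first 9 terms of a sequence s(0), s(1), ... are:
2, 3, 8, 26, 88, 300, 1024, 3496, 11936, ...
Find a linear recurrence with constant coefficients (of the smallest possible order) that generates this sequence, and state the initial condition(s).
Look for the lowest-order linear relation among consecutive terms.
Observation: s(n) - 4·s(n-1) - (-2)·s(n-2) = 0 holds for the shown terms, and no order-1 relation s(n) = α·s(n-1) + β fits.
Check at n=3: 4·8 + (-2)·3 = 26. ✓

s(n) = 4s(n-1) - 2s(n-2), s(0) = 2, s(1) = 3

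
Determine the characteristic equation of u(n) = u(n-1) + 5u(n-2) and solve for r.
Substitute u(n) = rⁿ and divide through by rⁿ⁻²: r² - r - 5 = 0
Discriminant: 1² + 4·5 = 21, not a perfect square, so by the quadratic formula r = (1 ± √21)/2.
General solution: u(n) = A·r₁ⁿ + B·r₂ⁿ where r₁,r₂ = (1 ± √21)/2

Characteristic: r² - r - 5 = 0, Roots: r = (1 ± √21)/2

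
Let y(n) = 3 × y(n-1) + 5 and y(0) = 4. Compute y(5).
Computing step by step:
y(0) = 4
y(1) = 3 × 4 + 5 = 17
y(2) = 3 × 17 + 5 = 56
y(3) = 3 × 56 + 5 = 173
y(4) = 3 × 173 + 5 = 524
y(5) = 3 × 524 + 5 = 1577

1577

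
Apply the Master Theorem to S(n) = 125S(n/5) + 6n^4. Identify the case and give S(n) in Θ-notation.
Master Theorem template: S(n) = a·S(n/b) + f(n).
Here: a=125, b=5, f(n)=6n^4
Compute log_b(a) = log_5(125) = 3.
f(n) = 6n^4 = Ω(n^(3+ε)) with ε = 1, and the regularity condition holds (a·f(n/b) = (a/b^4)·f(n) with a/b^4 = 5^-1 < 1). Case 3: S(n) = Θ(f(n)) = Θ(n^4).

Case 3: S(n) = Θ(n^4)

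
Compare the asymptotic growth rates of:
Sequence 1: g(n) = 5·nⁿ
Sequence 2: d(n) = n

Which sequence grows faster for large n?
Comparing growth rates:
Growth-rate hierarchy: log n ≺ any polynomial ≺ any exponential cⁿ (c>1) ≺ n! ≺ nⁿ.
super-exponential nⁿ dominates polynomial degree 1 asymptotically.

g(n) grows faster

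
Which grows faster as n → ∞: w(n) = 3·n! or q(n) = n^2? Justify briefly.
Comparing growth rates:
Growth-rate hierarchy: log n ≺ any polynomial ≺ any exponential cⁿ (c>1) ≺ n! ≺ nⁿ.
factorial dominates polynomial degree 2 asymptotically.

w(n) grows faster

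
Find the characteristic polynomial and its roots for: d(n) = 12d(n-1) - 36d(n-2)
Substitute d(n) = rⁿ and divide through by rⁿ⁻²: r² - 12r + 36 = 0
Factor: (r - 6)² = 0, so r = 6 (double root).
General solution: d(n) = (A + Bn)·6ⁿ

Characteristic: r² - 12r + 36 = 0, Roots: r = 6 (double root)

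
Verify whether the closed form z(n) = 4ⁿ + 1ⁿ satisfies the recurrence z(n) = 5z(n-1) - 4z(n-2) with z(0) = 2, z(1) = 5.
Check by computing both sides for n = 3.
From the recurrence with z(0) = 2, z(1) = 5:
  z(0) = 2, z(1) = 5, z(2) = 17, z(3) = 65
  so the recurrence gives z(3) = 65.
From the proposed closed form z(n) = 4ⁿ + 1ⁿ:
  z(3) = 65.
Both sides give 65 at n = 3, and the initial condition(s) match, so the closed form is consistent.

Yes, the closed form is correct.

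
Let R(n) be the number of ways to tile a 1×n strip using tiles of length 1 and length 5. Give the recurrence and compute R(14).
Condition on the last tile: it has length 1 (leaving a 1×(n-1) strip) or length 5 (leaving a 1×(n-5) strip), so R(n) = R(n-1) + R(n-5) (order-5 linear recurrence).
For 0 ≤ i < 5 only unit tiles fit, so R(i) = 1.
Iterating the recurrence: R(5) = 2, R(6) = 3, R(7) = 4, R(8) = 5, R(9) = 6, R(10) = 8, R(11) = 11, R(12) = 15, R(13) = 20, R(14) = 26.

R(n) = R(n-1) + R(n-5), with R(i) = 1 for 0 ≤ i < 5; R(14) = 26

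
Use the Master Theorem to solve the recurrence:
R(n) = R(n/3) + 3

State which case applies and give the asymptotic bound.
Master Theorem template: R(n) = a·R(n/b) + f(n).
Here: a=1, b=3, f(n)=3
Compute log_b(a) = log_3(1) = 0.
f(n) = 3 = Θ(1). Case 2: R(n) = Θ(log n).

Case 2: R(n) = Θ(log n)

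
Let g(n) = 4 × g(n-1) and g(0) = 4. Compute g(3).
Computing step by step:
g(0) = 4
g(1) = 4 × 4 = 16
g(2) = 4 × 16 = 64
g(3) = 4 × 64 = 256

256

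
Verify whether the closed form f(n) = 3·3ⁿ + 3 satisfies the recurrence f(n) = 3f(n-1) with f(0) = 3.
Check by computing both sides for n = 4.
From the recurrence with f(0) = 3:
  f(0) = 3, f(1) = 9, f(2) = 27, f(3) = 81, f(4) = 243
  so the recurrence gives f(4) = 243.
From the proposed closed form f(n) = 3·3ⁿ + 3:
  f(4) = 246.
The recurrence gives 243 but the closed form gives 246, so the closed form does not satisfy the recurrence.

No, the closed form is incorrect.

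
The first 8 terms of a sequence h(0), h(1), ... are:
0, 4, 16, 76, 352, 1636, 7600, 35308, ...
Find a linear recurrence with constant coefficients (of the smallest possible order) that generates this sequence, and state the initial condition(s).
Look for the lowest-order linear relation among consecutive terms.
Observation: h(n) - 4·h(n-1) - (3)·h(n-2) = 0 holds for the shown terms, and no order-1 relation h(n) = α·h(n-1) + β fits.
Check at n=3: 4·16 + (3)·4 = 76. ✓

h(n) = 4h(n-1) + 3h(n-2), h(0) = 0, h(1) = 4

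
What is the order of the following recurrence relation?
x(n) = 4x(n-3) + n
The order is the largest lag k for which x(n-k) appears. Here the deepest term is x(n-3) (the n term is non-homogeneous and does not affect the order), so the order is 3.

Order 3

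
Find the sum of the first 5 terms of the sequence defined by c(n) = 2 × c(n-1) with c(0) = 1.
Computing the sequence terms: 1, 2, 4, 8, 16
Adding these values together:

31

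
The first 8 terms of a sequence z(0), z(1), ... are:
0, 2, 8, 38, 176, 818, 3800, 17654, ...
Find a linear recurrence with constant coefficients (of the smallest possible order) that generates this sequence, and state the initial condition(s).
Look for the lowest-order linear relation among consecutive terms.
Observation: z(n) - 4·z(n-1) - (3)·z(n-2) = 0 holds for the shown terms, and no order-1 relation z(n) = α·z(n-1) + β fits.
Check at n=3: 4·8 + (3)·2 = 38. ✓

z(n) = 4z(n-1) + 3z(n-2), z(0) = 0, z(1) = 2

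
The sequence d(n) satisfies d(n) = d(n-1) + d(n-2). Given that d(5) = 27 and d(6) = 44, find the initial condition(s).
Work backwards using d(k) = d(k+2) - d(k+1):
d(4) = d(6) - d(5) = 44 - 27 = 17
d(3) = d(5) - d(4) = 27 - 17 = 10
d(2) = d(4) - d(3) = 17 - 10 = 7
d(1) = d(3) - d(2) = 10 - 7 = 3
d(0) = d(2) - d(1) = 7 - 3 = 4

d(0) = 4, d(1) = 3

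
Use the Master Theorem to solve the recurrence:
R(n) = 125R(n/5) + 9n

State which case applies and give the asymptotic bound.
Master Theorem template: R(n) = a·R(n/b) + f(n).
Here: a=125, b=5, f(n)=9n
Compute log_b(a) = log_5(125) = 3.
f(n) = 9n = O(n^(3-ε)) with ε = 2. Case 1: R(n) = Θ(n^log_b(a)) = Θ(n^3).

Case 1: R(n) = Θ(n^3)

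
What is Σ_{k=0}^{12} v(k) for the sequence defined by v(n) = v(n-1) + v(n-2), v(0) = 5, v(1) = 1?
Computing the sequence terms: 5, 1, 6, 7, 13, 20, 33, 53, 86, 139, 225, 364, 589
Adding these values together:

1541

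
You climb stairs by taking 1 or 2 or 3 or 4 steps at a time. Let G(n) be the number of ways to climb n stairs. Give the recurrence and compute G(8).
Condition on the size of the last step (1 to 4): before it there were n-1, …, n-4 stairs climbed, and these cases are disjoint, so G(n) = G(n-1) + G(n-2) + G(n-3) + G(n-4) (order-4 linear recurrence).
Initial conditions by direct count (compositions of i into parts ≤ 4): G(1) = 1; G(2) = 2; G(3) = 4; G(4) = 8.
Iterating the recurrence: G(5) = 15, G(6) = 29, G(7) = 56, G(8) = 108.

G(n) = G(n-1) + G(n-2) + G(n-3) + G(n-4), G(1) = 1, G(2) = 2, G(3) = 4, G(4) = 8; G(8) = 108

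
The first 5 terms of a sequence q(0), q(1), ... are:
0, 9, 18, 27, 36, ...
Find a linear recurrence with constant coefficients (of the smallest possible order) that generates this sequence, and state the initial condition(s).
Look for the lowest-order linear relation among consecutive terms.
Observation: consecutive differences are constant (= 9).
Check at n=2: 1·9 + 9 = 18. ✓

q(n) = q(n-1) + 9, q(0) = 0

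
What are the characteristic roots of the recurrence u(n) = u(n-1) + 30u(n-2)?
Substitute u(n) = rⁿ and divide through by rⁿ⁻²: r² - r - 30 = 0
Factor: (r - 6)(r + 5) = 0, so r = 6, -5.
General solution: u(n) = A·6ⁿ + B·(-5)ⁿ

Characteristic: r² - r - 30 = 0, Roots: r = 6, -5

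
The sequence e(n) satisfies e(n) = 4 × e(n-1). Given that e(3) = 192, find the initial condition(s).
In general e(n) = 4ⁿ · e(0). At n = 3: e(0) = e(3) / 4^3 = 192 / 64 = 3.

e(0) = 3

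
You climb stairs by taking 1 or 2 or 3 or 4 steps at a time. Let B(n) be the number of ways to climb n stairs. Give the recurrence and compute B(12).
Condition on the size of the last step (1 to 4): before it there were n-1, …, n-4 stairs climbed, and these cases are disjoint, so B(n) = B(n-1) + B(n-2) + B(n-3) + B(n-4) (order-4 linear recurrence).
Initial conditions by direct count (compositions of i into parts ≤ 4): B(1) = 1; B(2) = 2; B(3) = 4; B(4) = 8.
Iterating the recurrence: B(5) = 15, B(6) = 29, B(7) = 56, B(8) = 108, B(9) = 208, B(10) = 401, B(11) = 773, B(12) = 1490.

B(n) = B(n-1) + B(n-2) + B(n-3) + B(n-4), B(1) = 1, B(2) = 2, B(3) = 4, B(4) = 8; B(12) = 1490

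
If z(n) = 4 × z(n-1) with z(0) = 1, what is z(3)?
Computing step by step:
z(0) = 1
z(1) = 4 × 1 = 4
z(2) = 4 × 4 = 16
z(3) = 4 × 16 = 64

64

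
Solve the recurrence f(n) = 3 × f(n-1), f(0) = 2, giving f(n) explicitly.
Recurrence: f(n) = 3 × f(n-1), initial: f(0) = 2.
Each term is 3 times the previous, so this is geometric with ratio 3. After n steps: f(n) = f(0)·3ⁿ = 2·3ⁿ.

f(n) = 2·3ⁿ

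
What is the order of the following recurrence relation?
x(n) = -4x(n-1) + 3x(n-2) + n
The order is the largest lag k for which x(n-k) appears. Here the deepest term is x(n-2) (the n term is non-homogeneous and does not affect the order), so the order is 2.

Order 2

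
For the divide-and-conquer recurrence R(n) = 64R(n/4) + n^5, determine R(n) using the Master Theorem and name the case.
Master Theorem template: R(n) = a·R(n/b) + f(n).
Here: a=64, b=4, f(n)=n^5
Compute log_b(a) = log_4(64) = 3.
f(n) = n^5 = Ω(n^(3+ε)) with ε = 2, and the regularity condition holds (a·f(n/b) = (a/b^5)·f(n) with a/b^5 = 4^-2 < 1). Case 3: R(n) = Θ(f(n)) = Θ(n^5).

Case 3: R(n) = Θ(n^5)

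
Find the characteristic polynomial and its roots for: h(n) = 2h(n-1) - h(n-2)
Substitute h(n) = rⁿ and divide through by rⁿ⁻²: r² - 2r + 1 = 0
Factor: (r - 1)² = 0, so r = 1 (double root).
General solution: h(n) = (A + Bn)·1ⁿ

Characteristic: r² - 2r + 1 = 0, Roots: r = 1 (double root)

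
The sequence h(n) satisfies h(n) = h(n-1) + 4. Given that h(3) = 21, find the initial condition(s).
h(3) = h(0) + 3·4, so h(0) = 21 - 12 = 9.

h(0) = 9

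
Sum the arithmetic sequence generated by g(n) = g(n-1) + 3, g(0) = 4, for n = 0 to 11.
Computing the sequence terms: 4, 7, 10, 13, 16, 19, 22, 25, 28, 31, 34, 37
Adding these values together:

246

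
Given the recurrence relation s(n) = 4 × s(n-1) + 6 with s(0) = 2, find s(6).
Computing step by step:
s(0) = 2
s(1) = 4 × 2 + 6 = 14
s(2) = 4 × 14 + 6 = 62
s(3) = 4 × 62 + 6 = 254
s(4) = 4 × 254 + 6 = 1022
s(5) = 4 × 1022 + 6 = 4094
s(6) = 4 × 4094 + 6 = 16382

16382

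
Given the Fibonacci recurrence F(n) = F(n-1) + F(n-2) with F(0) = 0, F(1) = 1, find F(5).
Computing the sequence terms:
0, 1, 1, 2, 3, 5

5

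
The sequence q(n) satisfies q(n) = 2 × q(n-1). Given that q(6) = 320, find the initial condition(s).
In general q(n) = 2ⁿ · q(0). At n = 6: q(0) = q(6) / 2^6 = 320 / 64 = 5.

q(0) = 5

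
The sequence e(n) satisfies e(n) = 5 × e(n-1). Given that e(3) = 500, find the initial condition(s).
In general e(n) = 5ⁿ · e(0). At n = 3: e(0) = e(3) / 5^3 = 500 / 125 = 4.

e(0) = 4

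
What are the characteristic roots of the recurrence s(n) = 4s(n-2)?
Substitute s(n) = rⁿ and divide through by rⁿ⁻²: r² - 4 = 0
Factor: (r + 2)(r - 2) = 0, so r = -2, 2.
General solution: s(n) = A·(-2)ⁿ + B·2ⁿ

Characteristic: r² - 4 = 0, Roots: r = -2, 2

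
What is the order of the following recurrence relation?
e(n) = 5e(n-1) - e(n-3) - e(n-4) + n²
The order is the largest lag k for which e(n-k) appears. Here the deepest term is e(n-4) (the n² term is non-homogeneous and does not affect the order), so the order is 4.

Order 4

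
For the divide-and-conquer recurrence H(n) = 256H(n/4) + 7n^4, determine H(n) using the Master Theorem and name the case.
Master Theorem template: H(n) = a·H(n/b) + f(n).
Here: a=256, b=4, f(n)=7n^4
Compute log_b(a) = log_4(256) = 4.
f(n) = 7n^4 = Θ(n^4). Case 2: H(n) = Θ(n^4 log n).

Case 2: H(n) = Θ(n^4 log n)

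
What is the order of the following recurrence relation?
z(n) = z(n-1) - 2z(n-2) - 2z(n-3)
The order is the largest lag k for which z(n-k) appears. Here the deepest term is z(n-3), so the order is 3.

Order 3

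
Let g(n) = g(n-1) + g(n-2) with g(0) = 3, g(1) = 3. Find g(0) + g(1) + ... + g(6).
Computing the sequence terms: 3, 3, 6, 9, 15, 24, 39
Adding these values together:

99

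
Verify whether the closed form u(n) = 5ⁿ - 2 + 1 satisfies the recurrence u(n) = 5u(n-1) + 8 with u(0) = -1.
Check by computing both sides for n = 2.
From the recurrence with u(0) = -1:
  u(0) = -1, u(1) = 3, u(2) = 23
  so the recurrence gives u(2) = 23.
From the proposed closed form u(n) = 5ⁿ - 2 + 1:
  u(2) = 24.
The recurrence gives 23 but the closed form gives 24, so the closed form does not satisfy the recurrence.

No, the closed form is incorrect.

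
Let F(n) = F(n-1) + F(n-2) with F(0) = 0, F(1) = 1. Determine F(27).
Computing the sequence terms:
0, 1, 1, 2, 3, 5, 8, 13, 21, 34, 55, 89, 144, 233, 377, 610, 987, 1597, 2584, 4181, 6765, 10946, 17711, 28657, 46368, 75025, 121393, 196418

196418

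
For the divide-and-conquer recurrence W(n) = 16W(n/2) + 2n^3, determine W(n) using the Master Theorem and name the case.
Master Theorem template: W(n) = a·W(n/b) + f(n).
Here: a=16, b=2, f(n)=2n^3
Compute log_b(a) = log_2(16) = 4.
f(n) = 2n^3 = O(n^(4-ε)) with ε = 1. Case 1: W(n) = Θ(n^log_b(a)) = Θ(n^4).

Case 1: W(n) = Θ(n^4)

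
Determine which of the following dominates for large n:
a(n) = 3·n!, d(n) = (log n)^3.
Comparing growth rates:
Growth-rate hierarchy: log n ≺ any polynomial ≺ any exponential cⁿ (c>1) ≺ n! ≺ nⁿ.
factorial dominates polylogarithmic (log n)^3 asymptotically.

a(n) grows faster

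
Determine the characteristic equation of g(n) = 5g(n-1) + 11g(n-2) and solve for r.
Substitute g(n) = rⁿ and divide through by rⁿ⁻²: r² - 5r - 11 = 0
Discriminant: 5² + 4·11 = 69, not a perfect square, so by the quadratic formula r = (5 ± √69)/2.
General solution: g(n) = A·r₁ⁿ + B·r₂ⁿ where r₁,r₂ = (5 ± √69)/2

Characteristic: r² - 5r - 11 = 0, Roots: r = (5 ± √69)/2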